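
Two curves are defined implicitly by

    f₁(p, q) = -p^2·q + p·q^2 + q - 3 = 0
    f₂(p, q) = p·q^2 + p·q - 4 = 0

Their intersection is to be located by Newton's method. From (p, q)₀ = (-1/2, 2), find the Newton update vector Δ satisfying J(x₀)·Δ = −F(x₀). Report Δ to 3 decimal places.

(0.000, -2.800)

At (-1/2, 2): F = (-3.500, -7.000).
Jacobian J = [[-2·p·q + q^2, -p^2 + 2·p·q + 1], [q^2 + q, 2·p·q + p]].
At the point, J = [[6.000, -1.250], [6.000, -2.500]] (det J = -7.500).
Solving J·Δ = −F gives Δ = (0.000, -2.800).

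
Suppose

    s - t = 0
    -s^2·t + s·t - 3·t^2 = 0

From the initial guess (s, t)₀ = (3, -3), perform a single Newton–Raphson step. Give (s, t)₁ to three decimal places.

(0.667, 0.667)

At (3, -3): F = (6.000, -9.000).
Jacobian J = [[1, -1], [-2·s·t + t, -s^2 + s - 6·t]].
At the point, J = [[1.000, -1.000], [15.000, 12.000]] (det J = 27.000).
Solving J·Δ = −F gives Δ = (-2.333, 3.667).
Then the next iterate is (s, t)₁ = (0.667, 0.667).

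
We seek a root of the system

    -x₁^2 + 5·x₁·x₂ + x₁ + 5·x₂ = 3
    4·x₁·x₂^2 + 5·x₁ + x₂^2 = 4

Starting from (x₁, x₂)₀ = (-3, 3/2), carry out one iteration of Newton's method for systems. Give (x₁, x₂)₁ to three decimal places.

(-1.368, 0.867)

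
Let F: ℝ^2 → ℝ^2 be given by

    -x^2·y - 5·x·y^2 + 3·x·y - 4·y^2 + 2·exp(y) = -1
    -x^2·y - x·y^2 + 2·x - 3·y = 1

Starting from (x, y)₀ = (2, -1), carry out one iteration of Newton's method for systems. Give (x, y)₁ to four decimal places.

(0.5665, -0.7225)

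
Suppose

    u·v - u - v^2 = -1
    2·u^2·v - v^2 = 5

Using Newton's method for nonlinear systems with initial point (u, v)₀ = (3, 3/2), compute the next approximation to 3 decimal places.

(2.500, 0.783)

At (3, 3/2): F = (0.250, 19.750).
Jacobian J = [[v - 1, u - 2·v], [4·u·v, 2·u^2 - 2·v]].
At the point, J = [[0.500, 0.000], [18.000, 15.000]] (det J = 7.500).
Solving J·Δ = −F gives Δ = (-0.500, -0.717).
Then the next iterate is (u, v)₁ = (2.500, 0.783).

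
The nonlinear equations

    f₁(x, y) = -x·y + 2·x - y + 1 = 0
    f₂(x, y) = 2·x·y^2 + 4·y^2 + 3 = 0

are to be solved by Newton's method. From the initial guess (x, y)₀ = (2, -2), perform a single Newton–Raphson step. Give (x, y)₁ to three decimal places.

At (2, -2): F = (11.000, 35.000).
Jacobian J = [[-y + 2, -x - 1], [2·y^2, 4·x·y + 8·y]].
At the point, J = [[4.000, -3.000], [8.000, -32.000]] (det J = -104.000).
Solving J·Δ = −F gives Δ = (-2.375, 0.500).
Then the next iterate is (x, y)₁ = (-0.375, -1.500).

(-0.375, -1.500)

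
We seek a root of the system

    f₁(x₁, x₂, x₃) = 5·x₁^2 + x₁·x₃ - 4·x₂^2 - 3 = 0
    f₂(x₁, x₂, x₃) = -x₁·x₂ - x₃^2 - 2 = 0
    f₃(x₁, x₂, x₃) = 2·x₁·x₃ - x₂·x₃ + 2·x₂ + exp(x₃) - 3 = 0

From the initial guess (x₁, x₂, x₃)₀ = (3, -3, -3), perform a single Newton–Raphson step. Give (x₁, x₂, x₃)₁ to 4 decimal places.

At (3, -3, -3): F = (-3.0000, -2.0000, -35.950213).
Jacobian J = [[10·x₁ + x₃, -8·x₂, x₁], [-x₂, -x₁, -2·x₃], [2·x₃, -x₃ + 2, 2·x₁ - x₂ + exp(x₃)]].
At the point, J = [[27.0000, 24.0000, 3.0000], [3.0000, -3.0000, 6.0000], [-6.0000, 5.0000, 9.049787]] (det J = -3067.617421).
Solving J·Δ = −F gives Δ = (-1.6053, 1.6838, 1.9779).
Then the next iterate is (x₁, x₂, x₃)₁ = (1.3947, -1.3162, -1.0221).

(1.3947, -1.3162, -1.0221)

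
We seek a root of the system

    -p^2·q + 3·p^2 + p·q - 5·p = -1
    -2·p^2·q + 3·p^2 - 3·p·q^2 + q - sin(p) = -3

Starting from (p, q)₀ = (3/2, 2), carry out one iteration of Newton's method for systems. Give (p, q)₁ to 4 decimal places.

At (3/2, 2): F = (-1.2500, -16.247495).
Jacobian J = [[-2·p·q + 6·p + q - 5, -p^2 + p], [-4·p·q + 6·p - 3·q^2 - cos(p), -2·p^2 - 6·p·q + 1]].
At the point, J = [[0.0000, -0.7500], [-15.070737, -21.5000]] (det J = -11.303053).
Solving J·Δ = −F gives Δ = (1.2996, -1.6667).
Then the next iterate is (p, q)₁ = (2.7996, 0.3333).

(2.7996, 0.3333)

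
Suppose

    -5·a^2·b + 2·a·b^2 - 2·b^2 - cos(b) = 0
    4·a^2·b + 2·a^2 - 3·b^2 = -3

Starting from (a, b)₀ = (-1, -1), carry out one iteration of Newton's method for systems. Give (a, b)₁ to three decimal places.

(-0.899, -0.840)

At (-1, -1): F = (0.45970, -2.000).
Jacobian J = [[-10·a·b + 2·b^2, -5·a^2 + 4·a·b - 4·b + sin(b)], [8·a·b + 4·a, 4·a^2 - 6·b]].
At the point, J = [[-8.000, 2.15853], [4.000, 10.000]] (det J = -88.63412).
Solving J·Δ = −F gives Δ = (0.101, 0.160).
Then the next iterate is (a, b)₁ = (-0.899, -0.840).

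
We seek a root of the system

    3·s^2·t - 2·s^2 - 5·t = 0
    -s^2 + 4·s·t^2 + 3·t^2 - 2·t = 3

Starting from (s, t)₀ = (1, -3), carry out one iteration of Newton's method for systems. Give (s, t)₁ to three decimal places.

At (1, -3): F = (4.000, 65.000).
Jacobian J = [[6·s·t - 4·s, 3·s^2 - 5], [-2·s + 4·t^2, 8·s·t + 6·t - 2]].
At the point, J = [[-22.000, -2.000], [34.000, -44.000]] (det J = 1036.000).
Solving J·Δ = −F gives Δ = (0.044, 1.512).
Then the next iterate is (s, t)₁ = (1.044, -1.488).

(1.044, -1.488)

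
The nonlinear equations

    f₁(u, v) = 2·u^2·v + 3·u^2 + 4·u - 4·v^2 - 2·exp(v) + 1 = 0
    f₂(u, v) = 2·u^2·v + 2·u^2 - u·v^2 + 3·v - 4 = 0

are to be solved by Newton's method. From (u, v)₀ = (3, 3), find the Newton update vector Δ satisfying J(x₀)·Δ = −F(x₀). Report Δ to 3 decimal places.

At (3, 3): F = (17.82893, 50.000).
Jacobian J = [[4·u·v + 6·u + 4, 2·u^2 - 8·v - 2·exp(v)], [4·u·v + 4·u - v^2, 2·u^2 - 2·u·v + 3]].
At the point, J = [[58.000, -46.17107], [39.000, 3.000]] (det J = 1974.67188).
Solving J·Δ = −F gives Δ = (-1.196, -1.116).

(-1.196, -1.116)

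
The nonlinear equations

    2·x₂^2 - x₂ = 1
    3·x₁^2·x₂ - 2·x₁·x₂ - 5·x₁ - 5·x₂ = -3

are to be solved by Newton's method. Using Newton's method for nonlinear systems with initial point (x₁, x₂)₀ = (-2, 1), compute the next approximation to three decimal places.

At (-2, 1): F = (0.000, 24.000).
Jacobian J = [[0, 4·x₂ - 1], [6·x₁·x₂ - 2·x₂ - 5, 3·x₁^2 - 2·x₁ - 5]].
At the point, J = [[0.000, 3.000], [-19.000, 11.000]] (det J = 57.000).
Solving J·Δ = −F gives Δ = (1.263, 0.000).
Then the next iterate is (x₁, x₂)₁ = (-0.737, 1.000).

(-0.737, 1.000)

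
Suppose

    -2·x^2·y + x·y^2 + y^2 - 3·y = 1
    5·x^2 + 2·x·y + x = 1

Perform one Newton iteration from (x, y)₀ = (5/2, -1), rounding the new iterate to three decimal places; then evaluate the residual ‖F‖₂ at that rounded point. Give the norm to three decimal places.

8.624

At (5/2, -1): F = (18.000, 27.750).
Jacobian J = [[-4·x·y + y^2, -2·x^2 + 2·x·y + 2·y - 3], [10·x + 2·y + 1, 2·x]].
At the point, J = [[11.000, -22.500], [24.000, 5.000]] (det J = 595.000).
Solving J·Δ = −F gives Δ = (-1.201, 0.213).
Then the next iterate is (x, y)₁ = (1.299, -0.787).
Re-evaluating at (1.299, -0.787): F = (5.44090, 6.69138), so ‖F‖₂ = 8.624.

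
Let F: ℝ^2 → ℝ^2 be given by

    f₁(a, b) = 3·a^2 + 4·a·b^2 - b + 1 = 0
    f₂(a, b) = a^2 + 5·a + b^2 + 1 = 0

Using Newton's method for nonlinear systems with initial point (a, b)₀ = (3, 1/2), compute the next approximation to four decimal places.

At (3, 1/2): F = (30.5000, 25.2500).
Jacobian J = [[6·a + 4·b^2, 8·a·b - 1], [2·a + 5, 2·b]].
At the point, J = [[19.0000, 11.0000], [11.0000, 1.0000]] (det J = -102.0000).
Solving J·Δ = −F gives Δ = (-2.4240, 1.4142).
Then the next iterate is (a, b)₁ = (0.5760, 1.9142).

(0.5760, 1.9142)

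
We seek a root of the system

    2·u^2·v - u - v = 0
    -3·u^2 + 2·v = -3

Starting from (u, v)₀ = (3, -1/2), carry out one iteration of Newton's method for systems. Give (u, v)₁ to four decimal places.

(1.6233, -0.3904)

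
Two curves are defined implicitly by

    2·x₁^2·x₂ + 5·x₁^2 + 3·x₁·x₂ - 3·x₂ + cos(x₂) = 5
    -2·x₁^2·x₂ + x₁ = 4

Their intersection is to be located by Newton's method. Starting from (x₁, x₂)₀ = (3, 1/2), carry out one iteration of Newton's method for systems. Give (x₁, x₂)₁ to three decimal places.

(1.714, 0.302)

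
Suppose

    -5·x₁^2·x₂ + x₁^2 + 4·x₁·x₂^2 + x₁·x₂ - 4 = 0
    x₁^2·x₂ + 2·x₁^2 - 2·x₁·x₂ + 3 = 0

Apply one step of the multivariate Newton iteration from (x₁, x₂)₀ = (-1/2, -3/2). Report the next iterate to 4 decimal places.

At (-1/2, -3/2): F = (-5.6250, 1.6250).
Jacobian J = [[-10·x₁·x₂ + 2·x₁ + 4·x₂^2 + x₂, -5·x₁^2 + 8·x₁·x₂ + x₁], [2·x₁·x₂ + 4·x₁ - 2·x₂, x₁^2 - 2·x₁]].
At the point, J = [[-1.0000, 4.2500], [2.5000, 1.2500]] (det J = -11.8750).
Solving J·Δ = −F gives Δ = (-1.1737, 1.0474).
Then the next iterate is (x₁, x₂)₁ = (-1.6737, -0.4526).

(-1.6737, -0.4526)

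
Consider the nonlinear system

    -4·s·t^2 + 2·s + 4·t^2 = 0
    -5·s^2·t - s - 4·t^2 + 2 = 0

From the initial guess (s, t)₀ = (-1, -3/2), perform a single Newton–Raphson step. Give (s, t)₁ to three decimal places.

(-0.658, -0.933)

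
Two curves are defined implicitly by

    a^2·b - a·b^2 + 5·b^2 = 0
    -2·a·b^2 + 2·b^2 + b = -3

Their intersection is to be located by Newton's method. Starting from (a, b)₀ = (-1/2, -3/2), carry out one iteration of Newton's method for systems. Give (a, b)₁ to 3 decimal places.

(0.067, -0.788)

At (-1/2, -3/2): F = (12.000, 8.250).
Jacobian J = [[2·a·b - b^2, a^2 - 2·a·b + 10·b], [-2·b^2, -4·a·b + 4·b + 1]].
At the point, J = [[-0.750, -16.250], [-4.500, -8.000]] (det J = -67.125).
Solving J·Δ = −F gives Δ = (0.567, 0.712).
Then the next iterate is (a, b)₁ = (0.067, -0.788).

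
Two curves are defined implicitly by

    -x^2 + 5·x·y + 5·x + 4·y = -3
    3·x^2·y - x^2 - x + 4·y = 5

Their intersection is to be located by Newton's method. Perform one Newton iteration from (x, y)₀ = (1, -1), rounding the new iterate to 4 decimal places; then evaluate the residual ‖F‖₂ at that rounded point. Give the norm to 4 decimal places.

At (1, -1): F = (-2.0000, -14.0000).
Jacobian J = [[-2·x + 5·y + 5, 5·x + 4], [6·x·y - 2·x - 1, 3·x^2 + 4]].
At the point, J = [[-2.0000, 9.0000], [-9.0000, 7.0000]] (det J = 67.0000).
Solving J·Δ = −F gives Δ = (-1.6716, -0.1493).
Then the next iterate is (x, y)₁ = (-0.6716, -1.1493).
Re-evaluating at (-0.6716, -1.1493): F = (-1.546897, -10.931810), so ‖F‖₂ = 11.0407.

11.0407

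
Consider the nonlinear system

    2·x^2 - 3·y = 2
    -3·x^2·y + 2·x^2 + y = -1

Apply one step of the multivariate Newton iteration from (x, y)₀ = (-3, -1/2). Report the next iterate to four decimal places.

(-1.5582, -0.4337)

At (-3, -1/2): F = (17.5000, 32.0000).
Jacobian J = [[4·x, -3], [-6·x·y + 4·x, -3·x^2 + 1]].
At the point, J = [[-12.0000, -3.0000], [-21.0000, -26.0000]] (det J = 249.0000).
Solving J·Δ = −F gives Δ = (1.4418, 0.0663).
Then the next iterate is (x, y)₁ = (-1.5582, -0.4337).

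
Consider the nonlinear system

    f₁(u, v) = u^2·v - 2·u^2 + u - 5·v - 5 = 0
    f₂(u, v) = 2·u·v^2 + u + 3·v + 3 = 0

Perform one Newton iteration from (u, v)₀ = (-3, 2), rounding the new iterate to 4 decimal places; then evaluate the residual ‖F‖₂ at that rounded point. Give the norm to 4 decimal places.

225.2256

At (-3, 2): F = (-18.0000, -18.0000).
Jacobian J = [[2·u·v - 4·u + 1, u^2 - 5], [2·v^2 + 1, 4·u·v + 3]].
At the point, J = [[1.0000, 4.0000], [9.0000, -21.0000]] (det J = -57.0000).
Solving J·Δ = −F gives Δ = (7.8947, 2.5263).
Then the next iterate is (u, v)₁ = (4.8947, 4.5263).
Re-evaluating at (4.8947, 4.5263): F = (37.788518, 222.032872), so ‖F‖₂ = 225.2256.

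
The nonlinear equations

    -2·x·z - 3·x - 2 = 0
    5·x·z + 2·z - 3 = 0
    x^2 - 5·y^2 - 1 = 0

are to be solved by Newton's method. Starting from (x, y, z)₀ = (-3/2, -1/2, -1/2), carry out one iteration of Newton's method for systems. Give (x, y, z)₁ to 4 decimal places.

(-1.2432, -0.3459, -0.6622)

At (-3/2, -1/2, -1/2): F = (1.0000, -0.2500, 0.0000).
Jacobian J = [[-2·z - 3, 0, -2·x], [5·z, 0, 5·x + 2], [2·x, -10·y, 0]].
At the point, J = [[-2.0000, 0.0000, 3.0000], [-2.5000, 0.0000, -5.5000], [-3.0000, 5.0000, 0.0000]] (det J = -92.5000).
Solving J·Δ = −F gives Δ = (0.2568, 0.1541, -0.1622).
Then the next iterate is (x, y, z)₁ = (-1.2432, -0.3459, -0.6622).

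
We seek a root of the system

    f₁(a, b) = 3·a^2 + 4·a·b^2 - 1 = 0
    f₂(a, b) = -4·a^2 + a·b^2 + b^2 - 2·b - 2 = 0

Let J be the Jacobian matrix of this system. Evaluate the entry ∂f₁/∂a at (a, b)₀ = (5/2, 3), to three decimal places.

51.000

∂f₁/∂a = 6·a + 4·b^2.
At (5/2, 3) this is 51.000.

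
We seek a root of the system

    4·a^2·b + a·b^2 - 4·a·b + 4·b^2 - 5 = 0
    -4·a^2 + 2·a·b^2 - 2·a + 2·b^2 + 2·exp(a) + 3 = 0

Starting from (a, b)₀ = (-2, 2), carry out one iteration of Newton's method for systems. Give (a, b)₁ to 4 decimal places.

At (-2, 2): F = (51.0000, -16.729329).
Jacobian J = [[8·a·b + b^2 - 4·b, 4·a^2 + 2·a·b - 4·a + 8·b], [-8·a + 2·b^2 + 2·exp(a) - 2, 4·a·b + 4·b]].
At the point, J = [[-36.0000, 32.0000], [22.270671, -8.0000]] (det J = -424.661458).
Solving J·Δ = −F gives Δ = (0.2999, -1.2564).
Then the next iterate is (a, b)₁ = (-1.7001, 0.7436).

(-1.7001, 0.7436)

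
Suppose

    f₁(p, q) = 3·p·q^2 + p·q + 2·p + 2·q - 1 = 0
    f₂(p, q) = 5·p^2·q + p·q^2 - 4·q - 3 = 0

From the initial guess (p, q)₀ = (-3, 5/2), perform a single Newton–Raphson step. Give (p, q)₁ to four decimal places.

At (-3, 5/2): F = (-65.7500, 80.7500).
Jacobian J = [[3·q^2 + q + 2, 6·p·q + p + 2], [10·p·q + q^2, 5·p^2 + 2·p·q - 4]].
At the point, J = [[23.2500, -46.0000], [-68.7500, 26.0000]] (det J = -2558.0000).
Solving J·Δ = −F gives Δ = (0.7838, -1.0332).
Then the next iterate is (p, q)₁ = (-2.2162, 1.4668).

(-2.2162, 1.4668)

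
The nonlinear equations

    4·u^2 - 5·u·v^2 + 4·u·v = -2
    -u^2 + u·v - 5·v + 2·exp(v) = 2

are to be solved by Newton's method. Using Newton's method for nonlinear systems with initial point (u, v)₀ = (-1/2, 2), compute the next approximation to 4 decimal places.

(-0.0867, 1.7017)

At (-1/2, 2): F = (9.0000, 1.528112).
Jacobian J = [[8·u - 5·v^2 + 4·v, -10·u·v + 4·u], [-2·u + v, u + 2·exp(v) - 5]].
At the point, J = [[-16.0000, 8.0000], [3.0000, 9.278112]] (det J = -172.449795).
Solving J·Δ = −F gives Δ = (0.4133, -0.2983).
Then the next iterate is (u, v)₁ = (-0.0867, 1.7017).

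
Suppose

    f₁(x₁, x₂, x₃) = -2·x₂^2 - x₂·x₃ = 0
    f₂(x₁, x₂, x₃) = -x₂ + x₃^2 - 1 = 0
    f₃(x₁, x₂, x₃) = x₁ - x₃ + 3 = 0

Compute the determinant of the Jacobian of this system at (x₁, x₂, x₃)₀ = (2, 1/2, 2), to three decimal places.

J = [[0, -4·x₂ - x₃, -x₂], [0, -1, 2·x₃], [1, 0, -1]].
At the point, J = [[0.000, -4.000, -0.500], [0.000, -1.000, 4.000], [1.000, 0.000, -1.000]].
det J = -16.500.

-16.500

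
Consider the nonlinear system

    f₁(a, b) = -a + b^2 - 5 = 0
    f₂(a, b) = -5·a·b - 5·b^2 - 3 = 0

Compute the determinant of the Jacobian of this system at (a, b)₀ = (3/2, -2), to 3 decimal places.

27.500

J = [[-1, 2·b], [-5·b, -5·a - 10·b]].
At the point, J = [[-1.000, -4.000], [10.000, 12.500]].
det J = 27.500.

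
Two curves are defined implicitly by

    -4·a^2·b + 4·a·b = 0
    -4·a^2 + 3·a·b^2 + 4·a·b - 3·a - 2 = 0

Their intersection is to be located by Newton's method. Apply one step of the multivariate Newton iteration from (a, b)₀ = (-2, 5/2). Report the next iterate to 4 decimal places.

(-1.3185, 1.4198)

At (-2, 5/2): F = (-60.0000, -69.5000).
Jacobian J = [[-8·a·b + 4·b, -4·a^2 + 4·a], [-8·a + 3·b^2 + 4·b - 3, 6·a·b + 4·a]].
At the point, J = [[50.0000, -24.0000], [41.7500, -38.0000]] (det J = -898.0000).
Solving J·Δ = −F gives Δ = (0.6815, -1.0802).
Then the next iterate is (a, b)₁ = (-1.3185, 1.4198).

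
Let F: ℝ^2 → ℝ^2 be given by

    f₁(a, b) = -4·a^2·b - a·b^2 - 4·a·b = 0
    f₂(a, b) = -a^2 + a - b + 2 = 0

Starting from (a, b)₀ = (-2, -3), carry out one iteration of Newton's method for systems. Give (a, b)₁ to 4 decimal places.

(-1.5724, -1.8621)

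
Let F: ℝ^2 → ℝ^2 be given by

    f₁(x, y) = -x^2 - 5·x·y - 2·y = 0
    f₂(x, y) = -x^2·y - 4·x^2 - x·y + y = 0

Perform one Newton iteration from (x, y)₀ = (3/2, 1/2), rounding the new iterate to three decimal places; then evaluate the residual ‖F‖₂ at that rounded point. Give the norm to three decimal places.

At (3/2, 1/2): F = (-7.000, -10.375).
Jacobian J = [[-2·x - 5·y, -5·x - 2], [-2·x·y - 8·x - y, -x^2 - x + 1]].
At the point, J = [[-5.500, -9.500], [-14.000, -2.750]] (det J = -117.875).
Solving J·Δ = −F gives Δ = (-0.673, -0.347).
Then the next iterate is (x, y)₁ = (0.827, 0.153).
Re-evaluating at (0.827, 0.153): F = (-1.62258, -2.81389), so ‖F‖₂ = 3.248.

3.248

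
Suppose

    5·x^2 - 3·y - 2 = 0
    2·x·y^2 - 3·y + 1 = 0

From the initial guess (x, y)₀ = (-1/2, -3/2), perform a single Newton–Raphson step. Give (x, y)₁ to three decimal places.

At (-1/2, -3/2): F = (3.750, 3.250).
Jacobian J = [[10·x, -3], [2·y^2, 4·x·y - 3]].
At the point, J = [[-5.000, -3.000], [4.500, 0.000]] (det J = 13.500).
Solving J·Δ = −F gives Δ = (-0.722, 2.454).
Then the next iterate is (x, y)₁ = (-1.222, 0.954).

(-1.222, 0.954)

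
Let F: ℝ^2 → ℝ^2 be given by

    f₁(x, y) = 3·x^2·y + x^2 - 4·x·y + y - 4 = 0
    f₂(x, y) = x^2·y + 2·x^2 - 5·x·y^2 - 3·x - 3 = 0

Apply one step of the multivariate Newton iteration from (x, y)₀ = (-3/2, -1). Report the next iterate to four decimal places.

(-3.3079, 1.4421)

At (-3/2, -1): F = (-15.5000, 11.2500).
Jacobian J = [[6·x·y + 2·x - 4·y, 3·x^2 - 4·x + 1], [2·x·y + 4·x - 5·y^2 - 3, x^2 - 10·x·y]].
At the point, J = [[10.0000, 13.7500], [-11.0000, -12.7500]] (det J = 23.7500).
Solving J·Δ = −F gives Δ = (-1.8079, 2.4421).
Then the next iterate is (x, y)₁ = (-3.3079, 1.4421).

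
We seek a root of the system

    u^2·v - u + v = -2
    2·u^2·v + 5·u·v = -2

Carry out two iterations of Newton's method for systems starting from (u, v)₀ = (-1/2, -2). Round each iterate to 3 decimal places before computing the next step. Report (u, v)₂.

(0.510, -1.936)

At (-1/2, -2): F = (0.000, 6.000).
Jacobian J = [[2·u·v - 1, u^2 + 1], [4·u·v + 5·v, 2·u^2 + 5·u]].
At the point, J = [[1.000, 1.250], [-6.000, -2.000]] (det J = 5.500).
Solving J·Δ = −F gives Δ = (1.364, -1.091).
Then the next iterate is (u, v)₁ = (0.864, -3.091).
Round to (0.864, -3.091) and repeat: F = (-4.26242, -15.96796), J = [[-6.34125, 1.74650], [-26.13750, 5.81299]].
Δ = (-0.354, 1.155), so (u, v)₂ = (0.510, -1.936).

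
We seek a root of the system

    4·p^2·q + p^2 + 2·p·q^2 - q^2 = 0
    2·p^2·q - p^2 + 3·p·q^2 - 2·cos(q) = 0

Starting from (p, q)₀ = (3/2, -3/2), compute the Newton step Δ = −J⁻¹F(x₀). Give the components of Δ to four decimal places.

At (3/2, -3/2): F = (-6.7500, 0.983526).
Jacobian J = [[8·p·q + 2·p + 2·q^2, 4·p^2 + 4·p·q - 2·q], [4·p·q - 2·p + 3·q^2, 2·p^2 + 6·p·q + 2·sin(q)]].
At the point, J = [[-10.5000, 3.0000], [-5.2500, -10.994990]] (det J = 131.197395).
Solving J·Δ = −F gives Δ = (-0.5432, 0.3488).

(-0.5432, 0.3488)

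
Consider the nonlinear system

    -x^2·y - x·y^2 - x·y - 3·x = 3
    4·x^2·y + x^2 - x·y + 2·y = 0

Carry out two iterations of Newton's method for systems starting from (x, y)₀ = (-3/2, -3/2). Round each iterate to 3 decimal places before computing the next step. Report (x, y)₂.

At (-3/2, -3/2): F = (6.000, -16.500).
Jacobian J = [[-2·x·y - y^2 - y - 3, -x^2 - 2·x·y - x], [8·x·y + 2·x - y, 4·x^2 - x + 2]].
At the point, J = [[-8.250, -5.250], [16.500, 12.500]] (det J = -16.500).
Solving J·Δ = −F gives Δ = (-0.705, 2.250).
Then the next iterate is (x, y)₁ = (-2.205, 0.750).
Round to (-2.205, 0.750) and repeat: F = (2.86254, 22.60185), J = [[-1.005, 0.65048], [-18.390, 23.65310]].
Δ = (4.489, 2.534), so (x, y)₂ = (2.284, 3.284).

(2.284, 3.284)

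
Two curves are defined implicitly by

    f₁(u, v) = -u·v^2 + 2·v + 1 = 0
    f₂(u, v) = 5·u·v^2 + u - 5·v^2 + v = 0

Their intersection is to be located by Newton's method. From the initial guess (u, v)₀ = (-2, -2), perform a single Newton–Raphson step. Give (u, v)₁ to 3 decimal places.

At (-2, -2): F = (5.000, -64.000).
Jacobian J = [[-v^2, -2·u·v + 2], [5·v^2 + 1, 10·u·v - 10·v + 1]].
At the point, J = [[-4.000, -6.000], [21.000, 61.000]] (det J = -118.000).
Solving J·Δ = −F gives Δ = (-0.669, 1.280).
Then the next iterate is (u, v)₁ = (-2.669, -0.720).

(-2.669, -0.720)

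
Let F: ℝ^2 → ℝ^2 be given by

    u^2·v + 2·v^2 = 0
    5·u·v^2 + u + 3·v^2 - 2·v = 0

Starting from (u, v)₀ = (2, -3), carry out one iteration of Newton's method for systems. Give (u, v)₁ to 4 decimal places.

At (2, -3): F = (6.0000, 125.0000).
Jacobian J = [[2·u·v, u^2 + 4·v], [5·v^2 + 1, 10·u·v + 6·v - 2]].
At the point, J = [[-12.0000, -8.0000], [46.0000, -80.0000]] (det J = 1328.0000).
Solving J·Δ = −F gives Δ = (-0.3916, 1.3373).
Then the next iterate is (u, v)₁ = (1.6084, -1.6627).

(1.6084, -1.6627)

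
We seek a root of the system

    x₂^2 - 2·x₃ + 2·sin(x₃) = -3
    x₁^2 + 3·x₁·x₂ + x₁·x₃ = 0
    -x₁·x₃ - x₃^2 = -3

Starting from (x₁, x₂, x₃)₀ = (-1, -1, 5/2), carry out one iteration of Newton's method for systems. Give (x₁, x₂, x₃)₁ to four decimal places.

At (-1, -1, 5/2): F = (0.196944, 1.5000, -0.7500).
Jacobian J = [[0, 2·x₂, 2·cos(x₃) - 2], [2·x₁ + 3·x₂ + x₃, 3·x₁, x₁], [-x₃, 0, -x₁ - 2·x₃]].
At the point, J = [[0.0000, -2.0000, -3.602287], [-2.5000, -3.0000, -1.0000], [-2.5000, 0.0000, -4.0000]] (det J = 42.017154).
Solving J·Δ = −F gives Δ = (0.0721, 0.5174, -0.2326).
Then the next iterate is (x₁, x₂, x₃)₁ = (-0.9279, -0.4826, 2.2674).

(-0.9279, -0.4826, 2.2674)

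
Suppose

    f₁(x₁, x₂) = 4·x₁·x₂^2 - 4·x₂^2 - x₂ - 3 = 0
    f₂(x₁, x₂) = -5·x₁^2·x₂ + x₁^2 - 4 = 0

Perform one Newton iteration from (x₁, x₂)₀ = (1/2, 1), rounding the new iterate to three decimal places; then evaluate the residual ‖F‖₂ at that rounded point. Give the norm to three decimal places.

At (1/2, 1): F = (-6.000, -5.000).
Jacobian J = [[4·x₂^2, 8·x₁·x₂ - 8·x₂ - 1], [-10·x₁·x₂ + 2·x₁, -5·x₁^2]].
At the point, J = [[4.000, -5.000], [-4.000, -1.250]] (det J = -25.000).
Solving J·Δ = −F gives Δ = (-0.700, -1.760).
Then the next iterate is (x₁, x₂)₁ = (-0.200, -0.760).
Re-evaluating at (-0.200, -0.760): F = (-5.01248, -3.808), so ‖F‖₂ = 6.295.

6.295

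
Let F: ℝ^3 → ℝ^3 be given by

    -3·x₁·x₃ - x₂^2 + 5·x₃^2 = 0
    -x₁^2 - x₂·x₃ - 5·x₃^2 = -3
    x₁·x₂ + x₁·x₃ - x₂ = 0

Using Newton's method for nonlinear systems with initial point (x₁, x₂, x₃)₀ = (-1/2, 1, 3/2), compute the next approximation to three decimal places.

(0.228, 0.904, 0.930)

At (-1/2, 1, 3/2): F = (12.500, -10.000, -2.250).
Jacobian J = [[-3·x₃, -2·x₂, -3·x₁ + 10·x₃], [-2·x₁, -x₃, -x₂ - 10·x₃], [x₂ + x₃, x₁ - 1, x₁]].
At the point, J = [[-4.500, -2.000, 16.500], [1.000, -1.500, -16.000], [2.500, -1.500, -0.500]] (det J = 220.750).
Solving J·Δ = −F gives Δ = (0.728, -0.096, -0.570).
Then the next iterate is (x₁, x₂, x₃)₁ = (0.228, 0.904, 0.930).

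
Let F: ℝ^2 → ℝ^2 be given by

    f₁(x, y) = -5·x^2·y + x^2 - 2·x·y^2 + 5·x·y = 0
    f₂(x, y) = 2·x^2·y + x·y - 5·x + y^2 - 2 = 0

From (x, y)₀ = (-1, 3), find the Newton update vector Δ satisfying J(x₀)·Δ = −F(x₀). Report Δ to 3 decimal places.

(0.527, -1.089)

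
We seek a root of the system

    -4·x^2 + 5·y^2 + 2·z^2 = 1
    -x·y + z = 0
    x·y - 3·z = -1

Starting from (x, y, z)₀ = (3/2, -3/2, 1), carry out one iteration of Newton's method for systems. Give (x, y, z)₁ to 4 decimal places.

(0.5278, -0.6389, 0.5000)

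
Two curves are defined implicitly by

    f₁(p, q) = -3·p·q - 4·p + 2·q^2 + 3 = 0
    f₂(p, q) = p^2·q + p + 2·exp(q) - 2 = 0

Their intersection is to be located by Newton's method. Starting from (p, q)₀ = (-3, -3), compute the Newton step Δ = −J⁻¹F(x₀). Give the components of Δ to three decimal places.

(0.401, 2.668)

At (-3, -3): F = (6.000, -31.90043).
Jacobian J = [[-3·q - 4, -3·p + 4·q], [2·p·q + 1, p^2 + 2·exp(q)]].
At the point, J = [[5.000, -3.000], [19.000, 9.09957]] (det J = 102.49787).
Solving J·Δ = −F gives Δ = (0.401, 2.668).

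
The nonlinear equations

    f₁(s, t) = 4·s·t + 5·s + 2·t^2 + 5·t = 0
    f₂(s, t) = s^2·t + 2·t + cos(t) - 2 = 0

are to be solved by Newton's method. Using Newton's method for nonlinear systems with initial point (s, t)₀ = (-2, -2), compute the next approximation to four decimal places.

(-0.0536, -2.1672)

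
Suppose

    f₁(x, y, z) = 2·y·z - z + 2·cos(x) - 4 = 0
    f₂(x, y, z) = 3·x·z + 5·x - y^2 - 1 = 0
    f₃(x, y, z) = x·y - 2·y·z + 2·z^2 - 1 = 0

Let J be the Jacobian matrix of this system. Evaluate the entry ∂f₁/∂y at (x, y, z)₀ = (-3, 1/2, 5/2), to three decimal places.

5.000

∂f₁/∂y = 2·z.
At (-3, 1/2, 5/2) this is 5.000.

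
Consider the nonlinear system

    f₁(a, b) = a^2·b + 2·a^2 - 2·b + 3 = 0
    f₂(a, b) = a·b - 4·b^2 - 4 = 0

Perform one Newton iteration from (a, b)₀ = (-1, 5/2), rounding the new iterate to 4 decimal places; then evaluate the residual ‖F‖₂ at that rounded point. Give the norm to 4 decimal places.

9.2085

At (-1, 5/2): F = (2.5000, -31.5000).
Jacobian J = [[2·a·b + 4·a, a^2 - 2], [b, a - 8·b]].
At the point, J = [[-9.0000, -1.0000], [2.5000, -21.0000]] (det J = 191.5000).
Solving J·Δ = −F gives Δ = (0.4386, -1.4478).
Then the next iterate is (a, b)₁ = (-0.5614, 1.0522).
Re-evaluating at (-0.5614, 1.0522): F = (1.857562, -9.019204), so ‖F‖₂ = 9.2085.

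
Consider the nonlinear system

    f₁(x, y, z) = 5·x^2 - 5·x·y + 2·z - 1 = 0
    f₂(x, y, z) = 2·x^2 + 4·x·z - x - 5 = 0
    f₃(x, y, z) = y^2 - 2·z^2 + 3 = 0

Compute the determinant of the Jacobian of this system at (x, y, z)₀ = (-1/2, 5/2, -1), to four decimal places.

-175.0000

J = [[10·x - 5·y, -5·x, 2], [4·x + 4·z - 1, 0, 4·x], [0, 2·y, -4·z]].
At the point, J = [[-17.5000, 2.5000, 2.0000], [-7.0000, 0.0000, -2.0000], [0.0000, 5.0000, 4.0000]].
det J = -175.0000.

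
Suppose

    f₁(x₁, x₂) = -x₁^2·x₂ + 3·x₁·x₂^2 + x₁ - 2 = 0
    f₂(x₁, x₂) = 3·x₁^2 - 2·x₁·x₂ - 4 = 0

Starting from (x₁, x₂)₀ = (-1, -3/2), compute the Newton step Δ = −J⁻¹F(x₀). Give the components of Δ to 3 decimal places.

(-0.463, 1.306)

At (-1, -3/2): F = (-8.250, -4.000).
Jacobian J = [[-2·x₁·x₂ + 3·x₂^2 + 1, -x₁^2 + 6·x₁·x₂], [6·x₁ - 2·x₂, -2·x₁]].
At the point, J = [[4.750, 8.000], [-3.000, 2.000]] (det J = 33.500).
Solving J·Δ = −F gives Δ = (-0.463, 1.306).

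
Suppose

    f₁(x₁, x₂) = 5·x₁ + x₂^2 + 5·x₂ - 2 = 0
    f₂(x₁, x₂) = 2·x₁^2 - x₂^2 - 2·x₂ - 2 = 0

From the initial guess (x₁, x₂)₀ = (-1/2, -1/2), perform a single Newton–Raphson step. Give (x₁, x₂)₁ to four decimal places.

At (-1/2, -1/2): F = (-6.7500, -0.7500).
Jacobian J = [[5, 2·x₂ + 5], [4·x₁, -2·x₂ - 2]].
At the point, J = [[5.0000, 4.0000], [-2.0000, -1.0000]] (det J = 3.0000).
Solving J·Δ = −F gives Δ = (-3.2500, 5.7500).
Then the next iterate is (x₁, x₂)₁ = (-3.7500, 5.2500).

(-3.7500, 5.2500)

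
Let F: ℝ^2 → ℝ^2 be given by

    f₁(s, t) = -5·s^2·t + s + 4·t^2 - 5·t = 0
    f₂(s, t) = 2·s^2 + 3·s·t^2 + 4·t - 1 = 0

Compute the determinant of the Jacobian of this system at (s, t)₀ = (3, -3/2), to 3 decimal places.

J = [[-10·s·t + 1, -5·s^2 + 8·t - 5], [4·s + 3·t^2, 6·s·t + 4]].
At the point, J = [[46.000, -62.000], [18.750, -23.000]].
det J = 104.500.

104.500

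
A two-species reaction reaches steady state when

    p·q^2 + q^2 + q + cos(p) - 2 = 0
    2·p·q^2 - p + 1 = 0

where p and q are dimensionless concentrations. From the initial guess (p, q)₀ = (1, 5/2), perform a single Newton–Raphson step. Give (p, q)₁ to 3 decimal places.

At (1, 5/2): F = (13.54030, 12.500).
Jacobian J = [[q^2 - sin(p), 2·p·q + 2·q + 1], [2·q^2 - 1, 4·p·q]].
At the point, J = [[5.40853, 11.000], [11.500, 10.000]] (det J = -72.41471).
Solving J·Δ = −F gives Δ = (-0.029, -1.217).
Then the next iterate is (p, q)₁ = (0.971, 1.283).

(0.971, 1.283)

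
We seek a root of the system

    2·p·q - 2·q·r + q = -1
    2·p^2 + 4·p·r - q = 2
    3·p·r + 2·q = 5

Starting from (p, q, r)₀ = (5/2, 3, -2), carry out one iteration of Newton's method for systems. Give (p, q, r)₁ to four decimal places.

(1.3029, 1.4169, -0.6689)

At (5/2, 3, -2): F = (31.0000, -12.5000, -14.0000).
Jacobian J = [[2·q, 2·p - 2·r + 1, -2·q], [4·p + 4·r, -1, 4·p], [3·r, 2, 3·p]].
At the point, J = [[6.0000, 10.0000, -6.0000], [2.0000, -1.0000, 10.0000], [-6.0000, 2.0000, 7.5000]] (det J = -903.0000).
Solving J·Δ = −F gives Δ = (-1.1971, -1.5831, 1.3311).
Then the next iterate is (p, q, r)₁ = (1.3029, 1.4169, -0.6689).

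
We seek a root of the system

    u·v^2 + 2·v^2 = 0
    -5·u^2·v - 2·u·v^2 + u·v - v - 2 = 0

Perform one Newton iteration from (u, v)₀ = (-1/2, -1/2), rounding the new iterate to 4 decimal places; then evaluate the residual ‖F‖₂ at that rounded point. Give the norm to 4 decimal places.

At (-1/2, -1/2): F = (0.3750, -0.3750).
Jacobian J = [[v^2, 2·u·v + 4·v], [-10·u·v - 2·v^2 + v, -5·u^2 - 4·u·v + u - 1]].
At the point, J = [[0.2500, -1.5000], [-3.5000, -3.7500]] (det J = -6.1875).
Solving J·Δ = −F gives Δ = (-0.3182, 0.1970).
Then the next iterate is (u, v)₁ = (-0.8182, -0.3030).
Re-evaluating at (-0.8182, -0.3030): F = (0.108500, -0.284631), so ‖F‖₂ = 0.3046.

0.3046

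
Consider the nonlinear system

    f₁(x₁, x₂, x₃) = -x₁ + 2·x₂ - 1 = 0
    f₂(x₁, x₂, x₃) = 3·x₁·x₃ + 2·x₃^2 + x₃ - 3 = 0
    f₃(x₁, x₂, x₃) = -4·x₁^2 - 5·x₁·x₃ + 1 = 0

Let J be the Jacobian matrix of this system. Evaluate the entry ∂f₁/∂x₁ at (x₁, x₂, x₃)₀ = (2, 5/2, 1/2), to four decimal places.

∂f₁/∂x₁ = -1.
At (2, 5/2, 1/2) this is -1.0000.

-1.0000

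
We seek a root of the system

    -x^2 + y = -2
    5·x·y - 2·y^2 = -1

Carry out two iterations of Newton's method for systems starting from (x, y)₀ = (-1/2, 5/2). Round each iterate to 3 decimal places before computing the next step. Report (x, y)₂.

(-1.496, 0.064)

At (-1/2, 5/2): F = (4.250, -17.750).
Jacobian J = [[-2·x, 1], [5·y, 5·x - 4·y]].
At the point, J = [[1.000, 1.000], [12.500, -12.500]] (det J = -25.000).
Solving J·Δ = −F gives Δ = (-1.415, -2.835).
Then the next iterate is (x, y)₁ = (-1.915, -0.335).
Round to (-1.915, -0.335) and repeat: F = (-2.00223, 3.98318), J = [[3.830, 1.000], [-1.675, -8.235]].
Δ = (0.419, 0.399), so (x, y)₂ = (-1.496, 0.064).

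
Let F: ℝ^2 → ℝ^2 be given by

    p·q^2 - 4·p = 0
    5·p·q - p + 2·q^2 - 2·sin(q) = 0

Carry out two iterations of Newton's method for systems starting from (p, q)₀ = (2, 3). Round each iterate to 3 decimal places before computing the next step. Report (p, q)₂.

(-2.237, 3.826)

At (2, 3): F = (10.000, 45.71776).
Jacobian J = [[q^2 - 4, 2·p·q], [5·q - 1, 5·p + 4·q - 2·cos(q)]].
At the point, J = [[5.000, 12.000], [14.000, 23.97998]] (det J = -48.10008).
Solving J·Δ = −F gives Δ = (-6.420, 1.842).
Then the next iterate is (p, q)₁ = (-4.420, 4.842).
Round to (-4.420, 4.842) and repeat: F = (-85.94674, -53.71505), J = [[19.44496, -42.80328], [23.210, -2.99050]].
Δ = (2.183, -1.016), so (p, q)₂ = (-2.237, 3.826).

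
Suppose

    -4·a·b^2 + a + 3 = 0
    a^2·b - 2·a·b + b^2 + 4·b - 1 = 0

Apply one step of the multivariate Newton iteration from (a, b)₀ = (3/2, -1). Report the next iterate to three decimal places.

At (3/2, -1): F = (-1.500, -3.250).
Jacobian J = [[-4·b^2 + 1, -8·a·b], [2·a·b - 2·b, a^2 - 2·a + 2·b + 4]].
At the point, J = [[-3.000, 12.000], [-1.000, 1.250]] (det J = 8.250).
Solving J·Δ = −F gives Δ = (-4.500, -1.000).
Then the next iterate is (a, b)₁ = (-3.000, -2.000).

(-3.000, -2.000)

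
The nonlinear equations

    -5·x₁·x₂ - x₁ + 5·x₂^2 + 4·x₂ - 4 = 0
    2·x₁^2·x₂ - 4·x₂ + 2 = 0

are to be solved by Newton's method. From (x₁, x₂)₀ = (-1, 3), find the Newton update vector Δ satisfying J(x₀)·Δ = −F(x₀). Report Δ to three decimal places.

(-0.036, -1.784)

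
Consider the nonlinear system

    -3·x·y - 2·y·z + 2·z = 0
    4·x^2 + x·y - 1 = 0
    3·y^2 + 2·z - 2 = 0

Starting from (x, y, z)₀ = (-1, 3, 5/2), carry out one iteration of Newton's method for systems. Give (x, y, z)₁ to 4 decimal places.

(-0.6704, 1.3520, 2.3324)

At (-1, 3, 5/2): F = (-1.0000, 0.0000, 30.0000).
Jacobian J = [[-3·y, -3·x - 2·z, -2·y + 2], [8·x + y, x, 0], [0, 6·y, 2]].
At the point, J = [[-9.0000, -2.0000, -4.0000], [-5.0000, -1.0000, 0.0000], [0.0000, 18.0000, 2.0000]] (det J = 358.0000).
Solving J·Δ = −F gives Δ = (0.3296, -1.6480, -0.1676).
Then the next iterate is (x, y, z)₁ = (-0.6704, 1.3520, 2.3324).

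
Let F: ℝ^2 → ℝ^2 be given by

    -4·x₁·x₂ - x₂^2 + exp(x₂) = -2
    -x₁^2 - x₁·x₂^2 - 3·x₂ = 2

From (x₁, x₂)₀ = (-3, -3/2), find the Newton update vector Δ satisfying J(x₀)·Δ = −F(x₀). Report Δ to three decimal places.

(1.646, 0.535)

At (-3, -3/2): F = (-18.02687, 0.250).
Jacobian J = [[-4·x₂, -4·x₁ - 2·x₂ + exp(x₂)], [-2·x₁ - x₂^2, -2·x₁·x₂ - 3]].
At the point, J = [[6.000, 15.22313], [3.750, -12.000]] (det J = -129.08674).
Solving J·Δ = −F gives Δ = (1.646, 0.535).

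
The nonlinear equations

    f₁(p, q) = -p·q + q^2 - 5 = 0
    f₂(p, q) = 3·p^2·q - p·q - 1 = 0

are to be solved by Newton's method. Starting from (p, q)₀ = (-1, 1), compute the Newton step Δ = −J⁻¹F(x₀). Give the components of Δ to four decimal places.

At (-1, 1): F = (-3.0000, 3.0000).
Jacobian J = [[-q, -p + 2·q], [6·p·q - q, 3·p^2 - p]].
At the point, J = [[-1.0000, 3.0000], [-7.0000, 4.0000]] (det J = 17.0000).
Solving J·Δ = −F gives Δ = (1.2353, 1.4118).

(1.2353, 1.4118)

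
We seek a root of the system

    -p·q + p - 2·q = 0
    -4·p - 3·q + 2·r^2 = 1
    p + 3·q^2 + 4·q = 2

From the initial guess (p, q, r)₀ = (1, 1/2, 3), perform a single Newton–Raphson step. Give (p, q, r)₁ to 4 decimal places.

(0.7308, 0.2885, 1.8990)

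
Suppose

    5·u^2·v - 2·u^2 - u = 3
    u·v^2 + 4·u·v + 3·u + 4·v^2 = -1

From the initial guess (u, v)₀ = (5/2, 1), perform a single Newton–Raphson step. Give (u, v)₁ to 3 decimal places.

(9.118, -2.389)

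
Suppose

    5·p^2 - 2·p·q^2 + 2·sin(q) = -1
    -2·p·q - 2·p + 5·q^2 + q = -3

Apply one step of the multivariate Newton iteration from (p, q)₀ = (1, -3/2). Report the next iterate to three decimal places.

At (1, -3/2): F = (-0.49499, 13.750).
Jacobian J = [[10·p - 2·q^2, -4·p·q + 2·cos(q)], [-2·q - 2, -2·p + 10·q + 1]].
At the point, J = [[5.500, 6.14147], [1.000, -16.000]] (det J = -94.14147).
Solving J·Δ = −F gives Δ = (-0.813, 0.809).
Then the next iterate is (p, q)₁ = (0.187, -0.691).

(0.187, -0.691)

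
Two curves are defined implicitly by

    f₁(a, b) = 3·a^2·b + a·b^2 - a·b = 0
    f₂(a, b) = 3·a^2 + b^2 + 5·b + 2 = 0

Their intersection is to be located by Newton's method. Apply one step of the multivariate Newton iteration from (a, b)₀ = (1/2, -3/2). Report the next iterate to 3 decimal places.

At (1/2, -3/2): F = (0.750, -2.500).
Jacobian J = [[6·a·b + b^2 - b, 3·a^2 + 2·a·b - a], [6·a, 2·b + 5]].
At the point, J = [[-0.750, -1.250], [3.000, 2.000]] (det J = 2.250).
Solving J·Δ = −F gives Δ = (0.722, 0.167).
Then the next iterate is (a, b)₁ = (1.222, -1.333).

(1.222, -1.333)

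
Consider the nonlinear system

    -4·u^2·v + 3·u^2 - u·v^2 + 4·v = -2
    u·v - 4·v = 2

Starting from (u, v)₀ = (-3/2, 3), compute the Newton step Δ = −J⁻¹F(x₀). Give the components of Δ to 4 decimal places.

(0.3074, -3.1959)

At (-3/2, 3): F = (7.2500, -18.5000).
Jacobian J = [[-8·u·v + 6·u - v^2, -4·u^2 - 2·u·v + 4], [v, u - 4]].
At the point, J = [[18.0000, 4.0000], [3.0000, -5.5000]] (det J = -111.0000).
Solving J·Δ = −F gives Δ = (0.3074, -3.1959).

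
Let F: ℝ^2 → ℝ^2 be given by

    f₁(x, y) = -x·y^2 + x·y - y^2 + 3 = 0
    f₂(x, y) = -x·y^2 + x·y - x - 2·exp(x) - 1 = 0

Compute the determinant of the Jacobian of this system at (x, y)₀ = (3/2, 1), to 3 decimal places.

-34.872

J = [[-y^2 + y, -2·x·y + x - 2·y], [-y^2 + y - 2·exp(x) - 1, -2·x·y + x]].
At the point, J = [[0.000, -3.500], [-9.96338, -1.500]].
det J = -34.872.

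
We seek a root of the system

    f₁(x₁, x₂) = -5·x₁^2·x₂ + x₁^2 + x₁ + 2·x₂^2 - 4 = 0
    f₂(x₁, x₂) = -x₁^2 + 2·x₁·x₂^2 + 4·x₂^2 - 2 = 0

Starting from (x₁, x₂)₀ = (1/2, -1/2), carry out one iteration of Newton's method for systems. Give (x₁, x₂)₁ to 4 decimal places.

At (1/2, -1/2): F = (-2.1250, -1.0000).
Jacobian J = [[-10·x₁·x₂ + 2·x₁ + 1, -5·x₁^2 + 4·x₂], [-2·x₁ + 2·x₂^2, 4·x₁·x₂ + 8·x₂]].
At the point, J = [[4.5000, -3.2500], [-0.5000, -5.0000]] (det J = -24.1250).
Solving J·Δ = −F gives Δ = (0.3057, -0.2306).
Then the next iterate is (x₁, x₂)₁ = (0.8057, -0.7306).

(0.8057, -0.7306)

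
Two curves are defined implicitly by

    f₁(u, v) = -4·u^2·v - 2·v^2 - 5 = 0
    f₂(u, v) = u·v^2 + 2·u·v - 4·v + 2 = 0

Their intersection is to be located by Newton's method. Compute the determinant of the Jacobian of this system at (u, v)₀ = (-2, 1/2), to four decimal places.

-57.5000

J = [[-8·u·v, -4·u^2 - 4·v], [v^2 + 2·v, 2·u·v + 2·u - 4]].
At the point, J = [[8.0000, -18.0000], [1.2500, -10.0000]].
det J = -57.5000.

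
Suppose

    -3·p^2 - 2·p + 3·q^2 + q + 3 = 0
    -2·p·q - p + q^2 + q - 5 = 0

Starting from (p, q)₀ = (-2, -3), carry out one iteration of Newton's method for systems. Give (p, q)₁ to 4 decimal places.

(0.2933, -0.5333)

At (-2, -3): F = (19.0000, -9.0000).
Jacobian J = [[-6·p - 2, 6·q + 1], [-2·q - 1, -2·p + 2·q + 1]].
At the point, J = [[10.0000, -17.0000], [5.0000, -1.0000]] (det J = 75.0000).
Solving J·Δ = −F gives Δ = (2.2933, 2.4667).
Then the next iterate is (p, q)₁ = (0.2933, -0.5333).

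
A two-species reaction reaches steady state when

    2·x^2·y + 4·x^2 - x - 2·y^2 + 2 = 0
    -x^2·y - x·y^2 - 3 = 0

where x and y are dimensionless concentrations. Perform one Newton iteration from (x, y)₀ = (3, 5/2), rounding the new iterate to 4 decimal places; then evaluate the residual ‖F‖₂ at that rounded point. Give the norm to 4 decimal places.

24.1415

At (3, 5/2): F = (67.5000, -44.2500).
Jacobian J = [[4·x·y + 8·x - 1, 2·x^2 - 4·y], [-2·x·y - y^2, -x^2 - 2·x·y]].
At the point, J = [[53.0000, 8.0000], [-21.2500, -24.0000]] (det J = -1102.0000).
Solving J·Δ = −F gives Δ = (-1.1488, -0.8266).
Then the next iterate is (x, y)₁ = (1.8512, 1.6734).
Re-evaluating at (1.8512, 1.6734): F = (19.725318, -13.918499), so ‖F‖₂ = 24.1415.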